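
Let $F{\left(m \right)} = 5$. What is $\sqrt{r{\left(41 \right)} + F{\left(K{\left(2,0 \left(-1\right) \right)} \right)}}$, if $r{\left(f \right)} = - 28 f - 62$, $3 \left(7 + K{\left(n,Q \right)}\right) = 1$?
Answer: $i \sqrt{1205} \approx 34.713 i$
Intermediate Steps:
$K{\left(n,Q \right)} = - \frac{20}{3}$ ($K{\left(n,Q \right)} = -7 + \frac{1}{3} \cdot 1 = -7 + \frac{1}{3} = - \frac{20}{3}$)
$r{\left(f \right)} = -62 - 28 f$
$\sqrt{r{\left(41 \right)} + F{\left(K{\left(2,0 \left(-1\right) \right)} \right)}} = \sqrt{\left(-62 - 1148\right) + 5} = \sqrt{-1210 + 5} = \sqrt{-1205} = i \sqrt{1205}$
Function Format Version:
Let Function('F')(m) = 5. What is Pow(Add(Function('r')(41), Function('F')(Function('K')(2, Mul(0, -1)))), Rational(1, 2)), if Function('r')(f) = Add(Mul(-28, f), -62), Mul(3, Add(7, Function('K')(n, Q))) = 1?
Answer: Mul(I, Pow(1205, Rational(1, 2))) ≈ Mul(34.713, I)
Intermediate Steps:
Function('K')(n, Q) = Rational(-20, 3) (Function('K')(n, Q) = Add(-7, Mul(Rational(1, 3), 1)) = Add(-7, Rational(1, 3)) = Rational(-20, 3))
Function('r')(f) = Add(-62, Mul(-28, f))
Pow(Add(Function('r')(41), Function('F')(Function('K')(2, Mul(0, -1)))), Rational(1, 2)) = Pow(Add(Add(-62, Mul(-28, 41)), 5), Rational(1, 2)) = Pow(Add(Add(-62, -1148), 5), Rational(1, 2)) = Pow(Add(-1210, 5), Rational(1, 2)) = Pow(-1205, Rational(1, 2)) = Mul(I, Pow(1205, Rational(1, 2)))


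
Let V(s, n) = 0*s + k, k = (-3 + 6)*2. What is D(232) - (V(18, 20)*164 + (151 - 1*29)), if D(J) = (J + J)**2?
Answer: 214190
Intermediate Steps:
k = 6 (k = 3*2 = 6)
V(s, n) = 6 (V(s, n) = 0*s + 6 = 0 + 6 = 6)
D(J) = 4*J**2 (D(J) = (2*J)**2 = 4*J**2)
D(232) - (V(18, 20)*164 + (151 - 1*29)) = 4*232**2 - (6*164 + (151 - 1*29)) = 4*53824 - (984 + (151 - 29)) = 215296 - (984 + 122) = 215296 - 1*1106 = 215296 - 1106 = 214190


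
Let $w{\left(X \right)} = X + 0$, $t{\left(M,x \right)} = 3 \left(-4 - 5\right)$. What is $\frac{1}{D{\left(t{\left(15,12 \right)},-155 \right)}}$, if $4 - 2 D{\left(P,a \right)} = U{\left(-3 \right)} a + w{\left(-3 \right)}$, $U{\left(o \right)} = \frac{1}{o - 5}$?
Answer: $- \frac{16}{99} \approx -0.16162$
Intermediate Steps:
$t{\left(M,x \right)} = -27$ ($t{\left(M,x \right)} = 3 \left(-9\right) = -27$)
$w{\left(X \right)} = X$
$U{\left(o \right)} = \frac{1}{-5 + o}$
$D{\left(P,a \right)} = \frac{7}{2} + \frac{a}{16}$ ($D{\left(P,a \right)} = 2 - \frac{\frac{a}{-5 - 3} - 3}{2} = 2 - \frac{\frac{a}{-8} - 3}{2} = 2 - \frac{- \frac{a}{8} - 3}{2} = 2 - \frac{-3 - \frac{a}{8}}{2} = 2 + \left(\frac{3}{2} + \frac{a}{16}\right) = \frac{7}{2} + \frac{a}{16}$)
$\frac{1}{D{\left(t{\left(15,12 \right)},-155 \right)}} = \frac{1}{\frac{7}{2} + \frac{1}{16} \left(-155\right)} = \frac{1}{\frac{7}{2} - \frac{155}{16}} = \frac{1}{- \frac{99}{16}} = - \frac{16}{99}$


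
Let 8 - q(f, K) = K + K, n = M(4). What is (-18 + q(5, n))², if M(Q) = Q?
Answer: 324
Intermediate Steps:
n = 4
q(f, K) = 8 - 2*K (q(f, K) = 8 - (K + K) = 8 - 2*K)
(-18 + q(5, n))² = (-18 + (8 - 2*4))² = (-18 + (8 - 8))² = (-18 + 0)² = (-18)² = 324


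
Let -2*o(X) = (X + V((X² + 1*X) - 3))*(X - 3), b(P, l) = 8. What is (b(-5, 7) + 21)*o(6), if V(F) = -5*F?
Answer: 16443/2 ≈ 8221.5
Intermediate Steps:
o(X) = -(-3 + X)*(15 - 5*X² - 4*X)/2 (o(X) = -(X - 5*((X² + 1*X) - 3))*(X - 3)/2 = -(X - 5*((X² + X) - 3))*(-3 + X)/2 = -(X - 5*((X + X²) - 3))*(-3 + X)/2 = -(X - 5*(-3 + X + X²))*(-3 + X)/2 = -(X + (15 - 5*X - 5*X²))*(-3 + X)/2 = -(15 - 5*X² - 4*X)*(-3 + X)/2 = -(-3 + X)*(15 - 5*X² - 4*X)/2)
(b(-5, 7) + 21)*o(6) = (8 + 21)*(45/2 - 27/2*6 - 11/2*6² + (5/2)*6³) = 29*(45/2 - 81 - 11/2*36 + (5/2)*216) = 29*(45/2 - 81 - 198 + 540) = 29*(567/2) = 16443/2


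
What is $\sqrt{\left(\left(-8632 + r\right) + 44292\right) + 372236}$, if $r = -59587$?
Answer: $39 \sqrt{229} \approx 590.18$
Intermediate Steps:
$\sqrt{\left(\left(-8632 + r\right) + 44292\right) + 372236} = \sqrt{\left(\left(-8632 - 59587\right) + 44292\right) + 372236} = \sqrt{\left(-68219 + 44292\right) + 372236} = \sqrt{-23927 + 372236} = \sqrt{348309} = 39 \sqrt{229}$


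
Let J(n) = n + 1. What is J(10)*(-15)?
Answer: -165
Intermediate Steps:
J(n) = 1 + n
J(10)*(-15) = (1 + 10)*(-15) = 11*(-15) = -165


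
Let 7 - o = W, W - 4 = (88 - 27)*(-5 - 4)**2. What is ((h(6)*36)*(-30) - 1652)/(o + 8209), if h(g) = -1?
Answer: -572/3271 ≈ -0.17487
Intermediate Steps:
W = 4945 (W = 4 + (88 - 27)*(-5 - 4)**2 = 4 + 61*(-9)**2 = 4 + 61*81 = 4 + 4941 = 4945)
o = -4938 (o = 7 - 1*4945 = 7 - 4945 = -4938)
((h(6)*36)*(-30) - 1652)/(o + 8209) = (-1*36*(-30) - 1652)/(-4938 + 8209) = (-36*(-30) - 1652)/3271 = (1080 - 1652)*(1/3271) = -572*1/3271 = -572/3271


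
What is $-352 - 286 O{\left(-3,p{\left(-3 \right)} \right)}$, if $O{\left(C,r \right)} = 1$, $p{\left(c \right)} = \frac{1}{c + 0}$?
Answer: $-638$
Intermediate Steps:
$p{\left(c \right)} = \frac{1}{c}$
$-352 - 286 O{\left(-3,p{\left(-3 \right)} \right)} = -352 - 286 = -638$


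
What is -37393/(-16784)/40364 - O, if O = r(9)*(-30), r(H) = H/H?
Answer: 20324118673/677469376 ≈ 30.000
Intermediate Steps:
r(H) = 1
O = -30 (O = 1*(-30) = -30)
-37393/(-16784)/40364 - O = -37393/(-16784)/40364 - 1*(-30) = -37393*(-1/16784)*(1/40364) + 30 = (37393/16784)*(1/40364) + 30 = 37393/677469376 + 30 = 20324118673/677469376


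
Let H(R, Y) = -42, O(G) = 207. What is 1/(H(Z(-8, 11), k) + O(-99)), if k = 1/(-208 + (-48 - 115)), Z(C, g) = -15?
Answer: 1/165 ≈ 0.0060606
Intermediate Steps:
k = -1/371 (k = 1/(-208 - 163) = 1/(-371) = -1/371 ≈ -0.0026954)
1/(H(Z(-8, 11), k) + O(-99)) = 1/(-42 + 207) = 1/165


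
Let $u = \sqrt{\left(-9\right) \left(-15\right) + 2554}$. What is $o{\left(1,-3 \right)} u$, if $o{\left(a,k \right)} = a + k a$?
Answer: $- 2 \sqrt{2689} \approx -103.71$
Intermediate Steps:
$o{\left(a,k \right)} = a + a k$
$u = \sqrt{2689}$ ($u = \sqrt{135 + 2554} = \sqrt{2689} \approx 51.856$)
$o{\left(1,-3 \right)} u = 1 \left(1 - 3\right) \sqrt{2689} = 1 \left(-2\right) \sqrt{2689} = - 2 \sqrt{2689}$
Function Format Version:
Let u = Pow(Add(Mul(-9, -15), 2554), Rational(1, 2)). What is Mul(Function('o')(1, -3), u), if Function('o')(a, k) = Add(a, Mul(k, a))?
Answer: Mul(-2, Pow(2689, Rational(1, 2))) ≈ -103.71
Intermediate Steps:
Function('o')(a, k) = Add(a, Mul(a, k))
u = Pow(2689, Rational(1, 2)) (u = Pow(Add(135, 2554), Rational(1, 2)) = Pow(2689, Rational(1, 2)) ≈ 51.856)
Mul(Function('o')(1, -3), u) = Mul(Mul(1, Add(1, -3)), Pow(2689, Rational(1, 2))) = Mul(Mul(1, -2), Pow(2689, Rational(1, 2))) = Mul(-2, Pow(2689, Rational(1, 2)))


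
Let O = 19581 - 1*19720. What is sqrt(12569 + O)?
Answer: sqrt(12430) ≈ 111.49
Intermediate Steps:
O = -139 (O = 19581 - 19720 = -139)
sqrt(12569 + O) = sqrt(12569 - 139) = sqrt(12430)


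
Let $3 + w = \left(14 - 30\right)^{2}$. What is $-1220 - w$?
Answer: $-1473$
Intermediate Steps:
$w = 253$ ($w = -3 + \left(14 - 30\right)^{2} = -3 + \left(-16\right)^{2} = -3 + 256 = 253$)
$-1220 - w = -1220 - 253 = -1473$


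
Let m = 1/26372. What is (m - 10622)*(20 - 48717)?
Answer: 717956230629/1388 ≈ 5.1726e+8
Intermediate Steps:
m = 1/26372 ≈ 3.7919e-5
(m - 10622)*(20 - 48717) = (1/26372 - 10622)*(20 - 48717) = -280123383/26372*(-48697) = 717956230629/1388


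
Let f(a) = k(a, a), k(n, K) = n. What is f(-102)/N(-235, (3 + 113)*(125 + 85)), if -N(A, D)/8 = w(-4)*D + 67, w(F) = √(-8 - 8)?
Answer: 201/2234013668 - 73080*I/558503417 ≈ 8.9973e-8 - 0.00013085*I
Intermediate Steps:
w(F) = 4*I (w(F) = √(-16) = 4*I)
f(a) = a
N(A, D) = -536 - 32*I*D (N(A, D) = -8*((4*I)*D + 67) = -8*(4*I*D + 67) = -8*(67 + 4*I*D) = -536 - 32*I*D)
f(-102)/N(-235, (3 + 113)*(125 + 85)) = -102/(-536 - 32*I*(3 + 113)*(125 + 85)) = -102/(-536 - 32*I*116*210) = -102/(-536 - 32*I*24360) = -102*(-536 + 779520*I)/607651717696 = -3*(-536 + 779520*I)/17872109344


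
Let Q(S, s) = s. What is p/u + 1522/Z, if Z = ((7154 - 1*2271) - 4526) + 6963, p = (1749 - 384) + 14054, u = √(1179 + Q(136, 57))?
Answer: 761/3660 + 15419*√309/618 ≈ 438.79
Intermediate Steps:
u = 2*√309 (u = √(1179 + 57) = √1236 = 2*√309 ≈ 35.157)
p = 15419 (p = 1365 + 14054 = 15419)
Z = 7320 (Z = ((7154 - 2271) - 4526) + 6963 = (4883 - 4526) + 6963 = 357 + 6963 = 7320)
p/u + 1522/Z = 15419/((2*√309)) + 1522/7320 = 15419*(√309/618) + 1522*(1/7320) = 15419*√309/618 + 761/3660 = 761/3660 + 15419*√309/618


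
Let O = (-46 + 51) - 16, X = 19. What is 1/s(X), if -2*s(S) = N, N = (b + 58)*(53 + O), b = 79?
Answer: -1/2877 ≈ -0.00034758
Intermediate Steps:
O = -11 (O = 5 - 16 = -11)
N = 5754 (N = (79 + 58)*(53 - 11) = 137*42 = 5754)
s(S) = -2877 (s(S) = -½*5754 = -2877)
1/s(X) = 1/(-2877) = -1/2877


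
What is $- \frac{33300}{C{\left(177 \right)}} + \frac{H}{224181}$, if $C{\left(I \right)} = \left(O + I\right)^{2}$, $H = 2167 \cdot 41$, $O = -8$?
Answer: $- \frac{4927668133}{6402833541} \approx -0.76961$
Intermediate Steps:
$H = 88847$
$C{\left(I \right)} = \left(-8 + I\right)^{2}$
$- \frac{33300}{C{\left(177 \right)}} + \frac{H}{224181} = - \frac{33300}{\left(-8 + 177\right)^{2}} + \frac{88847}{224181} = - \frac{33300}{169^{2}} + 88847 \cdot \frac{1}{224181} = - \frac{33300}{28561} + \frac{88847}{224181} = - \frac{4927668133}{6402833541}$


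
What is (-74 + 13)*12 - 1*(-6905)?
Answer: 6173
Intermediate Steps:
(-74 + 13)*12 - 1*(-6905) = -61*12 + 6905 = -732 + 6905 = 6173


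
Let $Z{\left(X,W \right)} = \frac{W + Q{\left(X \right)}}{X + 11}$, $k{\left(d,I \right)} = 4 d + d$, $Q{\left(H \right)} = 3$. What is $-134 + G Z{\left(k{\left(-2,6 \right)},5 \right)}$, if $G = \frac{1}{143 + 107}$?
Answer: $- \frac{16746}{125} \approx -133.97$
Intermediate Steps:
$G = \frac{1}{250} \approx 0.004$
$k{\left(d,I \right)} = 5 d$
$Z{\left(X,W \right)} = \frac{3 + W}{11 + X}$ ($Z{\left(X,W \right)} = \frac{W + 3}{X + 11} = \frac{3 + W}{11 + X}$)
$-134 + G Z{\left(k{\left(-2,6 \right)},5 \right)} = -134 + \frac{\frac{1}{11 + 5 \left(-2\right)} \left(3 + 5\right)}{250} = -134 + \frac{\frac{1}{11 - 10} \cdot 8}{250} = -134 + \frac{1^{-1} \cdot 8}{250} = -134 + \frac{1 \cdot 8}{250} = -134 + \frac{1}{250} \cdot 8 = -134 + \frac{4}{125} = - \frac{16746}{125}$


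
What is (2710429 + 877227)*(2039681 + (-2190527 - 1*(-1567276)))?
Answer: 5081663588080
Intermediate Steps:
(2710429 + 877227)*(2039681 + (-2190527 - 1*(-1567276))) = 3587656*(2039681 + (-2190527 + 1567276)) = 3587656*(2039681 - 623251) = 3587656*1416430 = 5081663588080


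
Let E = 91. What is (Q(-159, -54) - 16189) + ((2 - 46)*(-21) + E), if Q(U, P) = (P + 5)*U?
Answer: -7383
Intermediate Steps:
Q(U, P) = U*(5 + P) (Q(U, P) = (5 + P)*U = U*(5 + P))
(Q(-159, -54) - 16189) + ((2 - 46)*(-21) + E) = (-159*(5 - 54) - 16189) + ((2 - 46)*(-21) + 91) = (-159*(-49) - 16189) + (-44*(-21) + 91) = (7791 - 16189) + (924 + 91) = -8398 + 1015 = -7383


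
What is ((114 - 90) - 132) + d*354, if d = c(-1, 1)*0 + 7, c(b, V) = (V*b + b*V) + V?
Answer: 2370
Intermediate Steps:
c(b, V) = V + 2*V*b (c(b, V) = (V*b + V*b) + V = 2*V*b + V = V + 2*V*b)
d = 7 (d = (1*(1 + 2*(-1)))*0 + 7 = (1*(1 - 2))*0 + 7 = (1*(-1))*0 + 7 = -1*0 + 7 = 0 + 7 = 7)
((114 - 90) - 132) + d*354 = ((114 - 90) - 132) + 7*354 = (24 - 132) + 2478 = -108 + 2478 = 2370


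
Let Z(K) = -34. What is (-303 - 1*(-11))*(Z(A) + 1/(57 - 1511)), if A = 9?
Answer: 7217802/727 ≈ 9928.2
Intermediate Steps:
(-303 - 1*(-11))*(Z(A) + 1/(57 - 1511)) = (-303 - 1*(-11))*(-34 + 1/(57 - 1511)) = (-303 + 11)*(-34 + 1/(-1454)) = -292*(-34 - 1/1454) = -292*(-49437/1454) = 7217802/727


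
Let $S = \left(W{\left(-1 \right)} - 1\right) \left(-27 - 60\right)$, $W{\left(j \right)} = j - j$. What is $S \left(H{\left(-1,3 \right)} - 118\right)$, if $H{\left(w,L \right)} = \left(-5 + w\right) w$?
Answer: $-9744$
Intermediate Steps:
$W{\left(j \right)} = 0$
$H{\left(w,L \right)} = w \left(-5 + w\right)$
$S = 87$ ($S = \left(0 - 1\right) \left(-27 - 60\right) = \left(-1\right) \left(-87\right) = 87$)
$S \left(H{\left(-1,3 \right)} - 118\right) = 87 \left(- (-5 - 1) - 118\right) = 87 \left(\left(-1\right) \left(-6\right) - 118\right) = 87 \left(6 - 118\right) = 87 \left(-112\right) = -9744$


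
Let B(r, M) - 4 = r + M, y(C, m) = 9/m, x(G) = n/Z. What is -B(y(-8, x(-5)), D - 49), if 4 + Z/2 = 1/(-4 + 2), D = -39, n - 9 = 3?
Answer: 363/4 ≈ 90.750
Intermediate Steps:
n = 12 (n = 9 + 3 = 12)
Z = -9 (Z = -8 + 2/(-4 + 2) = -8 + 2/(-2) = -8 + 2*(-½) = -8 - 1 = -9)
x(G) = -4/3 (x(G) = 12/(-9) = 12*(-⅑) = -4/3)
B(r, M) = 4 + M + r (B(r, M) = 4 + (r + M) = 4 + (M + r) = 4 + M + r)
-B(y(-8, x(-5)), D - 49) = -(4 + (-39 - 49) + 9/(-4/3)) = -(4 - 88 + 9*(-¾)) = -(4 - 88 - 27/4) = -1*(-363/4) = 363/4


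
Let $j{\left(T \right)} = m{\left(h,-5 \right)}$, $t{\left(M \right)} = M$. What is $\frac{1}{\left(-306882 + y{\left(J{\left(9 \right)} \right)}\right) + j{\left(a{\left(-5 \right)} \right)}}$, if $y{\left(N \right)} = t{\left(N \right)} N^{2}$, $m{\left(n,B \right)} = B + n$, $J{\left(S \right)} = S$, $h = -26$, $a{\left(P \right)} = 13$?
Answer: $- \frac{1}{306184} \approx -3.266 \cdot 10^{-6}$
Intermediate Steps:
$y{\left(N \right)} = N^{3}$ ($y{\left(N \right)} = N N^{2} = N^{3}$)
$j{\left(T \right)} = -31$ ($j{\left(T \right)} = -5 - 26 = -31$)
$\frac{1}{\left(-306882 + y{\left(J{\left(9 \right)} \right)}\right) + j{\left(a{\left(-5 \right)} \right)}} = \frac{1}{\left(-306882 + 9^{3}\right) - 31} = \frac{1}{\left(-306882 + 729\right) - 31} = \frac{1}{-306153 - 31} = \frac{1}{-306184} = - \frac{1}{306184}$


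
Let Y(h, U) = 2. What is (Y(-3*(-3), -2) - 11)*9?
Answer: -81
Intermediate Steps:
(Y(-3*(-3), -2) - 11)*9 = (2 - 11)*9 = -9*9 = -81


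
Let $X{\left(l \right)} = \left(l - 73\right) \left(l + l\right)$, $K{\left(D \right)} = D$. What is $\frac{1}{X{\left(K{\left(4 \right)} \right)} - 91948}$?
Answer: $- \frac{1}{92500} \approx -1.0811 \cdot 10^{-5}$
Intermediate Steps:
$X{\left(l \right)} = 2 l \left(-73 + l\right)$ ($X{\left(l \right)} = \left(-73 + l\right) 2 l = 2 l \left(-73 + l\right)$)
$\frac{1}{X{\left(K{\left(4 \right)} \right)} - 91948} = \frac{1}{2 \cdot 4 \left(-73 + 4\right) - 91948} = \frac{1}{2 \cdot 4 \left(-69\right) - 91948} = \frac{1}{-552 - 91948} = \frac{1}{-92500} = - \frac{1}{92500}$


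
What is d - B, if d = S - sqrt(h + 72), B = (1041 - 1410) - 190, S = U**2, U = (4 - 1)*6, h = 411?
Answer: 883 - sqrt(483) ≈ 861.02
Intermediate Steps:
U = 18 (U = 3*6 = 18)
S = 324 (S = 18**2 = 324)
B = -559 (B = -369 - 190 = -559)
d = 324 - sqrt(483) (d = 324 - sqrt(411 + 72) = 324 - sqrt(483) ≈ 302.02)
d - B = (324 - sqrt(483)) - 1*(-559) = (324 - sqrt(483)) + 559 = 883 - sqrt(483)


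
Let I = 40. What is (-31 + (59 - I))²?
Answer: 144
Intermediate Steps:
(-31 + (59 - I))² = (-31 + (59 - 1*40))² = (-31 + (59 - 40))² = (-31 + 19)² = (-12)² = 144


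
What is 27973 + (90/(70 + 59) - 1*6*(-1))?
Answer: 1203127/43 ≈ 27980.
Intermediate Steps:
27973 + (90/(70 + 59) - 1*6*(-1)) = 27973 + (90/129 - 6*(-1)) = 27973 + ((1/129)*90 + 6) = 27973 + (30/43 + 6) = 27973 + 288/43 = 1203127/43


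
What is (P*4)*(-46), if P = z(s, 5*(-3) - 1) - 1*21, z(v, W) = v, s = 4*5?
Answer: 184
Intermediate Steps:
s = 20
P = -1 (P = 20 - 1*21 = 20 - 21 = -1)
(P*4)*(-46) = -1*4*(-46) = -4*(-46) = 184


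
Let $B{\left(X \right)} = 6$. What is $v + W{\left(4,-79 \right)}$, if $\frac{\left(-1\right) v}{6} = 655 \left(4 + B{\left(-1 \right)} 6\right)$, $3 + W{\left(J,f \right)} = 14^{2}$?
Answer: $-157007$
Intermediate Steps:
$W{\left(J,f \right)} = 193$ ($W{\left(J,f \right)} = -3 + 14^{2} = -3 + 196 = 193$)
$v = -157200$ ($v = - 6 \cdot 655 \left(4 + 6 \cdot 6\right) = - 6 \cdot 655 \left(4 + 36\right) = - 6 \cdot 655 \cdot 40 = \left(-6\right) 26200 = -157200$)
$v + W{\left(4,-79 \right)} = -157200 + 193 = -157007$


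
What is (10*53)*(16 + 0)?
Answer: 8480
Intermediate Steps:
(10*53)*(16 + 0) = 530*16 = 8480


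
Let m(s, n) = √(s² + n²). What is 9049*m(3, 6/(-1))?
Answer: 27147*√5 ≈ 60703.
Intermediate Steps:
m(s, n) = √(n² + s²)
9049*m(3, 6/(-1)) = 9049*√((6/(-1))² + 3²) = 9049*√((6*(-1))² + 9) = 9049*√((-6)² + 9) = 9049*√(36 + 9) = 9049*√45 = 9049*(3*√5) = 27147*√5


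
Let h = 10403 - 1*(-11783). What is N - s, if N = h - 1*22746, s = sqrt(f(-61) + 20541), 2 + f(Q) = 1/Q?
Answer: -560 - sqrt(76425558)/61 ≈ -703.31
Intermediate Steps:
f(Q) = -2 + 1/Q
h = 22186 (h = 10403 + 11783 = 22186)
s = sqrt(76425558)/61 (s = sqrt((-2 + 1/(-61)) + 20541) = sqrt((-2 - 1/61) + 20541) = sqrt(-123/61 + 20541) = sqrt(1252878/61) = sqrt(76425558)/61 ≈ 143.31)
N = -560 (N = 22186 - 1*22746 = 22186 - 22746 = -560)
N - s = -560 - sqrt(76425558)/61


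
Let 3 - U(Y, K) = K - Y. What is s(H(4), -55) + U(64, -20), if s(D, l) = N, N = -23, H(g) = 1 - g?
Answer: 64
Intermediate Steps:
U(Y, K) = 3 + Y - K (U(Y, K) = 3 - (K - Y) = 3 + (Y - K) = 3 + Y - K)
s(D, l) = -23
s(H(4), -55) + U(64, -20) = -23 + (3 + 64 - 1*(-20)) = -23 + (3 + 64 + 20) = -23 + 87 = 64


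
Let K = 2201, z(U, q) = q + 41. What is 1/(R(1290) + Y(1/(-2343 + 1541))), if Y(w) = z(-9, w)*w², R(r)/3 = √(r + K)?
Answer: -16961650960648/8360621603058185209055 + 798302454221260992*√3491/8360621603058185209055 ≈ 0.0056416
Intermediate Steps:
z(U, q) = 41 + q
R(r) = 3*√(2201 + r) (R(r) = 3*√(r + 2201) = 3*√(2201 + r))
Y(w) = w²*(41 + w) (Y(w) = (41 + w)*w² = w²*(41 + w))
1/(R(1290) + Y(1/(-2343 + 1541))) = 1/(3*√(2201 + 1290) + (1/(-2343 + 1541))²*(41 + 1/(-2343 + 1541))) = 1/(3*√3491 + (1/(-802))²*(41 + 1/(-802))) = 1/(3*√3491 + (-1/802)²*(41 - 1/802)) = 1/(3*√3491 + (1/643204)*(32881/802)) = 1/(3*√3491 + 32881/515849608) = 1/(32881/515849608 + 3*√3491)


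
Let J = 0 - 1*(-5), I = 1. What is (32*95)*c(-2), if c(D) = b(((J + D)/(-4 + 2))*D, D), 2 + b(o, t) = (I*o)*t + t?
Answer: -30400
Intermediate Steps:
J = 5 (J = 0 + 5 = 5)
b(o, t) = -2 + t + o*t (b(o, t) = -2 + ((1*o)*t + t) = -2 + (o*t + t) = -2 + (t + o*t) = -2 + t + o*t)
c(D) = -2 + D + D²*(-5/2 - D/2) (c(D) = -2 + D + (((5 + D)/(-4 + 2))*D)*D = -2 + D + (((5 + D)/(-2))*D)*D = -2 + D + (((5 + D)*(-½))*D)*D = -2 + D + ((-5/2 - D/2)*D)*D = -2 + D + (D*(-5/2 - D/2))*D = -2 + D + D²*(-5/2 - D/2))
(32*95)*c(-2) = (32*95)*(-2 - 2 - ½*(-2)²*(5 - 2)) = 3040*(-2 - 2 - ½*4*3) = 3040*(-2 - 2 - 6) = 3040*(-10) = -30400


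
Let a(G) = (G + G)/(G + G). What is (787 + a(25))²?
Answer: 620944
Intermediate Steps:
a(G) = 1 (a(G) = (2*G)/((2*G)) = (2*G)*(1/(2*G)) = 1)
(787 + a(25))² = (787 + 1)² = 788² = 620944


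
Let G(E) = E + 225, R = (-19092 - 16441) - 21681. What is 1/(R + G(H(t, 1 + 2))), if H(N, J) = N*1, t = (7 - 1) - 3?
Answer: -1/56986 ≈ -1.7548e-5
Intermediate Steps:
R = -57214 (R = -35533 - 21681 = -57214)
t = 3 (t = 6 - 3 = 3)
H(N, J) = N
G(E) = 225 + E
1/(R + G(H(t, 1 + 2))) = 1/(-57214 + (225 + 3)) = 1/(-57214 + 228) = 1/(-56986) = -1/56986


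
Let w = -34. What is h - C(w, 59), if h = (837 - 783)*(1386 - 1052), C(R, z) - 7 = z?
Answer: 17970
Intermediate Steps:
C(R, z) = 7 + z
h = 18036 (h = 54*334 = 18036)
h - C(w, 59) = 18036 - (7 + 59) = 18036 - 1*66 = 18036 - 66 = 17970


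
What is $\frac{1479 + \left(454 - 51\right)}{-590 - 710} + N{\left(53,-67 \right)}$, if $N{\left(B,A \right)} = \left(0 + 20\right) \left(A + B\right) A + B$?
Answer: $\frac{12227509}{650} \approx 18812.0$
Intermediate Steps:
$N{\left(B,A \right)} = B + A \left(20 A + 20 B\right)$ ($N{\left(B,A \right)} = 20 \left(A + B\right) A + B = \left(20 A + 20 B\right) A + B = A \left(20 A + 20 B\right) + B = B + A \left(20 A + 20 B\right)$)
$\frac{1479 + \left(454 - 51\right)}{-590 - 710} + N{\left(53,-67 \right)} = \frac{1479 + \left(454 - 51\right)}{-590 - 710} + \left(53 + 20 \left(-67\right)^{2} + 20 \left(-67\right) 53\right) = \frac{1479 + \left(454 - 51\right)}{-1300} + \left(53 + 20 \cdot 4489 - 71020\right) = \left(1479 + 403\right) \left(- \frac{1}{1300}\right) + \left(53 + 89780 - 71020\right) = 1882 \left(- \frac{1}{1300}\right) + 18813 = - \frac{941}{650} + 18813 = \frac{12227509}{650}$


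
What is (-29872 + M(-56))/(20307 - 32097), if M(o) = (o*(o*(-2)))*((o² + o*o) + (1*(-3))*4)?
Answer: 19646296/5895 ≈ 3332.7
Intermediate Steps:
M(o) = -2*o²*(-12 + 2*o²) (M(o) = (o*(-2*o))*((o² + o²) - 3*4) = (-2*o²)*(2*o² - 12) = (-2*o²)*(-12 + 2*o²) = -2*o²*(-12 + 2*o²))
(-29872 + M(-56))/(20307 - 32097) = (-29872 + 4*(-56)²*(6 - 1*(-56)²))/(20307 - 32097) = (-29872 + 4*3136*(6 - 1*3136))/(-11790) = (-29872 + 4*3136*(6 - 3136))*(-1/11790) = (-29872 + 4*3136*(-3130))*(-1/11790) = (-29872 - 39262720)*(-1/11790) = -39292592*(-1/11790) = 19646296/5895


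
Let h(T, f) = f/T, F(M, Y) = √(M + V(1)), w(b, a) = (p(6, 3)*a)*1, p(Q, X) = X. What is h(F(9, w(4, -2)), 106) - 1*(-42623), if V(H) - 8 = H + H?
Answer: 42623 + 106*√19/19 ≈ 42647.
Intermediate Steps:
V(H) = 8 + 2*H (V(H) = 8 + (H + H) = 8 + 2*H)
w(b, a) = 3*a (w(b, a) = (3*a)*1 = 3*a)
F(M, Y) = √(10 + M) (F(M, Y) = √(M + (8 + 2*1)) = √(M + (8 + 2)) = √(M + 10) = √(10 + M))
h(F(9, w(4, -2)), 106) - 1*(-42623) = 106/(√(10 + 9)) - 1*(-42623) = 106/(√19) + 42623 = 106*(√19/19) + 42623 = 106*√19/19 + 42623 = 42623 + 106*√19/19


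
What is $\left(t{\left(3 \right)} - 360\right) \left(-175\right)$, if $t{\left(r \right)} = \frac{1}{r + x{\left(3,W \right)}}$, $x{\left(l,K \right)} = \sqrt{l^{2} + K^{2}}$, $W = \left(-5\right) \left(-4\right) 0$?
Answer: $\frac{377825}{6} \approx 62971.0$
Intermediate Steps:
$W = 0$ ($W = 20 \cdot 0 = 0$)
$x{\left(l,K \right)} = \sqrt{K^{2} + l^{2}}$
$t{\left(r \right)} = \frac{1}{3 + r}$ ($t{\left(r \right)} = \frac{1}{r + \sqrt{0^{2} + 3^{2}}} = \frac{1}{r + \sqrt{0 + 9}} = \frac{1}{r + \sqrt{9}} = \frac{1}{r + 3} = \frac{1}{3 + r}$)
$\left(t{\left(3 \right)} - 360\right) \left(-175\right) = \left(\frac{1}{3 + 3} - 360\right) \left(-175\right) = \left(\frac{1}{6} - 360\right) \left(-175\right) = \left(- \frac{2159}{6}\right) \left(-175\right) = \frac{377825}{6}$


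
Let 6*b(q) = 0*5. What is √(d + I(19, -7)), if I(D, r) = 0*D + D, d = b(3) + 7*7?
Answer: 2*√17 ≈ 8.2462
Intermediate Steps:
b(q) = 0 (b(q) = (0*5)/6 = (⅙)*0 = 0)
d = 49 (d = 0 + 7*7 = 0 + 49 = 49)
I(D, r) = D (I(D, r) = 0 + D = D)
√(d + I(19, -7)) = √(49 + 19) = √68 = 2*√17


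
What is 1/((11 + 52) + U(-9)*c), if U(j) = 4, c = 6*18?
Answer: 1/495 ≈ 0.0020202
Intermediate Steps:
c = 108
1/((11 + 52) + U(-9)*c) = 1/((11 + 52) + 4*108) = 1/(63 + 432) = 1/495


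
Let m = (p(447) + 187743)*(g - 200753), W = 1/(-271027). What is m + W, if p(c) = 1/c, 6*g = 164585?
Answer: -11826580810980149492/363447207 ≈ -3.2540e+10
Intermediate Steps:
g = 164585/6 (g = (⅙)*164585 = 164585/6 ≈ 27431.)
W = -1/271027 ≈ -3.6897e-6
m = -43636172082413/1341 (m = (1/447 + 187743)*(164585/6 - 200753) = (1/447 + 187743)*(-1039933/6) = (83921122/447)*(-1039933/6) = -43636172082413/1341 ≈ -3.2540e+10)
m + W = -43636172082413/1341 - 1/271027 = -11826580810980149492/363447207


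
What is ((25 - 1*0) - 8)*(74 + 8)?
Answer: 1394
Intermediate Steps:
((25 - 1*0) - 8)*(74 + 8) = ((25 + 0) - 8)*82 = (25 - 8)*82 = 17*82 = 1394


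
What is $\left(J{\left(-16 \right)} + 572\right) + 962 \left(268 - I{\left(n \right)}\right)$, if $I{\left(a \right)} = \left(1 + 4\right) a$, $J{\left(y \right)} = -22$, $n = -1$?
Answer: $263176$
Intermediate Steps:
$I{\left(a \right)} = 5 a$
$\left(J{\left(-16 \right)} + 572\right) + 962 \left(268 - I{\left(n \right)}\right) = \left(-22 + 572\right) + 962 \left(268 - 5 \left(-1\right)\right) = 550 + 962 \left(268 - -5\right) = 550 + 962 \left(268 + 5\right) = 550 + 962 \cdot 273 = 550 + 262626 = 263176$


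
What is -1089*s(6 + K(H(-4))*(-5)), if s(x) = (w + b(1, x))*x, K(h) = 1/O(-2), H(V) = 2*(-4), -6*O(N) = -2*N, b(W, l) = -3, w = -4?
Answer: 205821/2 ≈ 1.0291e+5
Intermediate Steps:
O(N) = N/3 (O(N) = -(-1)*N/3 = N/3)
H(V) = -8
K(h) = -3/2 (K(h) = 1/((1/3)*(-2)) = 1/(-2/3) = -3/2)
s(x) = -7*x (s(x) = (-4 - 3)*x = -7*x)
-1089*s(6 + K(H(-4))*(-5)) = -(-7623)*(6 - 3/2*(-5)) = -(-7623)*(6 + 15/2) = -(-7623)*27/2 = -1089*(-189/2) = 205821/2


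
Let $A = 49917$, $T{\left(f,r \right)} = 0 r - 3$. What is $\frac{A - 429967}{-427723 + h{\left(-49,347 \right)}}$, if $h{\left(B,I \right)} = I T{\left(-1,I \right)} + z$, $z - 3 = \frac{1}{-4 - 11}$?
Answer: $\frac{2850375}{3215708} \approx 0.88639$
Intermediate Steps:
$T{\left(f,r \right)} = -3$ ($T{\left(f,r \right)} = 0 - 3 = -3$)
$z = \frac{44}{15}$ ($z = 3 + \frac{1}{-4 - 11} = 3 + \frac{1}{-15} = 3 - \frac{1}{15} = \frac{44}{15} \approx 2.9333$)
$h{\left(B,I \right)} = \frac{44}{15} - 3 I$ ($h{\left(B,I \right)} = I \left(-3\right) + \frac{44}{15} = - 3 I + \frac{44}{15} = \frac{44}{15} - 3 I$)
$\frac{A - 429967}{-427723 + h{\left(-49,347 \right)}} = \frac{49917 - 429967}{-427723 + \left(\frac{44}{15} - 1041\right)} = - \frac{380050}{-427723 + \left(\frac{44}{15} - 1041\right)} = - \frac{380050}{-427723 - \frac{15571}{15}} = - \frac{380050}{- \frac{6431416}{15}} = \left(-380050\right) \left(- \frac{15}{6431416}\right) = \frac{2850375}{3215708}$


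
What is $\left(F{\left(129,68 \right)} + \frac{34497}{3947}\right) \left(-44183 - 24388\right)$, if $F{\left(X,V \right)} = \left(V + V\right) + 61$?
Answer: $- \frac{55683491976}{3947} \approx -1.4108 \cdot 10^{7}$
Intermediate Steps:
$F{\left(X,V \right)} = 61 + 2 V$ ($F{\left(X,V \right)} = 2 V + 61 = 61 + 2 V$)
$\left(F{\left(129,68 \right)} + \frac{34497}{3947}\right) \left(-44183 - 24388\right) = \left(\left(61 + 2 \cdot 68\right) + \frac{34497}{3947}\right) \left(-44183 - 24388\right) = \left(\left(61 + 136\right) + 34497 \cdot \frac{1}{3947}\right) \left(-68571\right) = \left(197 + \frac{34497}{3947}\right) \left(-68571\right) = \frac{812056}{3947} \left(-68571\right) = - \frac{55683491976}{3947}$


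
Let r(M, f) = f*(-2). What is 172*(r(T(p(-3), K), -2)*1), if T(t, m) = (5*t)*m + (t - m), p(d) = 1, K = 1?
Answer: 688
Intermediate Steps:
T(t, m) = t - m + 5*m*t (T(t, m) = 5*m*t + (t - m) = t - m + 5*m*t)
r(M, f) = -2*f
172*(r(T(p(-3), K), -2)*1) = 172*(-2*(-2)*1) = 172*(4*1) = 172*4 = 688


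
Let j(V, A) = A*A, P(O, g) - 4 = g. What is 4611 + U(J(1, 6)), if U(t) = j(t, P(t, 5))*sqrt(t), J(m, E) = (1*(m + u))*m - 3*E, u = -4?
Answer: 4611 + 81*I*sqrt(21) ≈ 4611.0 + 371.19*I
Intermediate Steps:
P(O, g) = 4 + g
j(V, A) = A**2
J(m, E) = -3*E + m*(-4 + m) (J(m, E) = (1*(m - 4))*m - 3*E = (1*(-4 + m))*m - 3*E = (-4 + m)*m - 3*E = m*(-4 + m) - 3*E = -3*E + m*(-4 + m))
U(t) = 81*sqrt(t) (U(t) = (4 + 5)**2*sqrt(t) = 9**2*sqrt(t) = 81*sqrt(t))
4611 + U(J(1, 6)) = 4611 + 81*sqrt(1**2 - 4*1 - 3*6) = 4611 + 81*sqrt(1 - 4 - 18) = 4611 + 81*sqrt(-21) = 4611 + 81*(I*sqrt(21)) = 4611 + 81*I*sqrt(21)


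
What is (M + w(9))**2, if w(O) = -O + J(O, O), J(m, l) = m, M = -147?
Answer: 21609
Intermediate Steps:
w(O) = 0 (w(O) = -O + O = 0)
(M + w(9))**2 = (-147 + 0)**2 = (-147)**2 = 21609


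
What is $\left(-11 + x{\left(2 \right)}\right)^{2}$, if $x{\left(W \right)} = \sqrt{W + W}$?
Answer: $81$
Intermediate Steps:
$x{\left(W \right)} = \sqrt{2} \sqrt{W}$ ($x{\left(W \right)} = \sqrt{2 W} = \sqrt{2} \sqrt{W}$)
$\left(-11 + x{\left(2 \right)}\right)^{2} = \left(-11 + \sqrt{2} \sqrt{2}\right)^{2} = \left(-11 + 2\right)^{2} = \left(-9\right)^{2} = 81$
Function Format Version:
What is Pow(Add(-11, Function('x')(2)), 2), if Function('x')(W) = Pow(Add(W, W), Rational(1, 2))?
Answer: 81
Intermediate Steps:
Function('x')(W) = Mul(Pow(2, Rational(1, 2)), Pow(W, Rational(1, 2))) (Function('x')(W) = Pow(Mul(2, W), Rational(1, 2)) = Mul(Pow(2, Rational(1, 2)), Pow(W, Rational(1, 2))))
Pow(Add(-11, Function('x')(2)), 2) = Pow(Add(-11, Mul(Pow(2, Rational(1, 2)), Pow(2, Rational(1, 2)))), 2) = Pow(Add(-11, 2), 2) = Pow(-9, 2) = 81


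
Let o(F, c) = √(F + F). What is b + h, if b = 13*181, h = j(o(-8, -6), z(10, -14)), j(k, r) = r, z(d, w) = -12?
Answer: 2341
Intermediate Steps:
o(F, c) = √2*√F (o(F, c) = √(2*F) = √2*√F)
h = -12
b = 2353
b + h = 2353 - 12 = 2341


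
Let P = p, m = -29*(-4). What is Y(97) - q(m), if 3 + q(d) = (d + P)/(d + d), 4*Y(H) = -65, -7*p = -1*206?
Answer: -2817/203 ≈ -13.877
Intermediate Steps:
p = 206/7 (p = -(-1)*206/7 = -⅐*(-206) = 206/7 ≈ 29.429)
Y(H) = -65/4 (Y(H) = (¼)*(-65) = -65/4)
m = 116
P = 206/7 ≈ 29.429
q(d) = -3 + (206/7 + d)/(2*d) (q(d) = -3 + (d + 206/7)/(d + d) = -3 + (206/7 + d)/((2*d)) = -3 + (206/7 + d)*(1/(2*d)) = -3 + (206/7 + d)/(2*d))
Y(97) - q(m) = -65/4 - (206 - 35*116)/(14*116) = -65/4 - (206 - 4060)/(14*116) = -65/4 - (-3854)/(14*116) = -65/4 - 1*(-1927/812) = -65/4 + 1927/812 = -2817/203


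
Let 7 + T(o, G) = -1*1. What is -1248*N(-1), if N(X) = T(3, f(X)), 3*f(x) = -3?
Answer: 9984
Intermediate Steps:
f(x) = -1 (f(x) = (⅓)*(-3) = -1)
T(o, G) = -8 (T(o, G) = -7 - 1*1 = -7 - 1 = -8)
N(X) = -8
-1248*N(-1) = -1248*(-8) = 9984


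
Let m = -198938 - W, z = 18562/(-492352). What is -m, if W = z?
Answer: 48973751807/246176 ≈ 1.9894e+5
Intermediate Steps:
z = -9281/246176 (z = 18562*(-1/492352) = -9281/246176 ≈ -0.037701)
W = -9281/246176 ≈ -0.037701
m = -48973751807/246176 (m = -198938 - 1*(-9281/246176) = -198938 + 9281/246176 = -48973751807/246176 ≈ -1.9894e+5)
-m = -1*(-48973751807/246176) = 48973751807/246176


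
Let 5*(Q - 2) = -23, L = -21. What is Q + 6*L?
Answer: -643/5 ≈ -128.60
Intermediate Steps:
Q = -13/5 (Q = 2 + (⅕)*(-23) = 2 - 23/5 = -13/5 ≈ -2.6000)
Q + 6*L = -13/5 + 6*(-21) = -13/5 - 126 = -643/5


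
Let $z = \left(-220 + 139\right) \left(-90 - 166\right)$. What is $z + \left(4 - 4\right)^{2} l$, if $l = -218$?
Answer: $20736$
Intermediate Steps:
$z = 20736$ ($z = \left(-81\right) \left(-256\right) = 20736$)
$z + \left(4 - 4\right)^{2} l = 20736 + \left(4 - 4\right)^{2} \left(-218\right) = 20736 + 0^{2} \left(-218\right) = 20736 + 0 \left(-218\right) = 20736 + 0 = 20736$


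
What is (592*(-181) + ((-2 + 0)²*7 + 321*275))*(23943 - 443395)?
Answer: 7906250748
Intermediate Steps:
(592*(-181) + ((-2 + 0)²*7 + 321*275))*(23943 - 443395) = (-107152 + ((-2)²*7 + 88275))*(-419452) = (-107152 + (4*7 + 88275))*(-419452) = (-107152 + (28 + 88275))*(-419452) = (-107152 + 88303)*(-419452) = -18849*(-419452) = 7906250748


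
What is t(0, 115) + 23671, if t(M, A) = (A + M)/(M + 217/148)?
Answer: 5153627/217 ≈ 23749.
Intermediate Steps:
t(M, A) = (A + M)/(217/148 + M) (t(M, A) = (A + M)/(M + 217*(1/148)) = (A + M)/(M + 217/148) = (A + M)/(217/148 + M))
t(0, 115) + 23671 = 148*(115 + 0)/(217 + 148*0) + 23671 = 148*115/(217 + 0) + 23671 = 148*115/217 + 23671 = 148*(1/217)*115 + 23671 = 17020/217 + 23671 = 5153627/217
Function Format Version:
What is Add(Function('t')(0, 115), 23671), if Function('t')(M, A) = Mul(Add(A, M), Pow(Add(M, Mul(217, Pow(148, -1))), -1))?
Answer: Rational(5153627, 217) ≈ 23749.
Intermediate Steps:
Function('t')(M, A) = Mul(Pow(Add(Rational(217, 148), M), -1), Add(A, M)) (Function('t')(M, A) = Mul(Add(A, M), Pow(Add(M, Mul(217, Rational(1, 148))), -1)) = Mul(Add(A, M), Pow(Add(M, Rational(217, 148)), -1)) = Mul(Add(A, M), Pow(Add(Rational(217, 148), M), -1)) = Mul(Pow(Add(Rational(217, 148), M), -1), Add(A, M)))
Add(Function('t')(0, 115), 23671) = Add(Mul(148, Pow(Add(217, Mul(148, 0)), -1), Add(115, 0)), 23671) = Add(Mul(148, Pow(Add(217, 0), -1), 115), 23671) = Add(Mul(148, Pow(217, -1), 115), 23671) = Add(Mul(148, Rational(1, 217), 115), 23671) = Add(Rational(17020, 217), 23671) = Rational(5153627, 217)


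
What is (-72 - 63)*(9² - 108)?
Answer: 3645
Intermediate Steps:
(-72 - 63)*(9² - 108) = -135*(81 - 108) = -135*(-27) = 3645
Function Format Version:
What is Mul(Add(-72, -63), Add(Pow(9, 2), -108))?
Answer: 3645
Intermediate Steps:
Mul(Add(-72, -63), Add(Pow(9, 2), -108)) = Mul(-135, Add(81, -108)) = Mul(-135, -27) = 3645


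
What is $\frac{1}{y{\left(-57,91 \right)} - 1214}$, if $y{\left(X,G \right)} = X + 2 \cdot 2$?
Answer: $- \frac{1}{1267} \approx -0.00078927$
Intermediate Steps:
$y{\left(X,G \right)} = 4 + X$ ($y{\left(X,G \right)} = X + 4 = 4 + X$)
$\frac{1}{y{\left(-57,91 \right)} - 1214} = \frac{1}{\left(4 - 57\right) - 1214} = \frac{1}{-53 - 1214} = \frac{1}{-1267} = - \frac{1}{1267}$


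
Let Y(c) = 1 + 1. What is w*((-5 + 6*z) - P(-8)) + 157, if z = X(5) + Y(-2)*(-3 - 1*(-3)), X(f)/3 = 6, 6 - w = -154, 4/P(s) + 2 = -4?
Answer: 50231/3 ≈ 16744.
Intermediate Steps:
P(s) = -⅔ (P(s) = 4/(-2 - 4) = 4/(-6) = 4*(-⅙) = -⅔)
w = 160 (w = 6 - 1*(-154) = 6 + 154 = 160)
X(f) = 18 (X(f) = 3*6 = 18)
Y(c) = 2
z = 18 (z = 18 + 2*(-3 - 1*(-3)) = 18 + 2*(-3 + 3) = 18 + 2*0 = 18 + 0 = 18)
w*((-5 + 6*z) - P(-8)) + 157 = 160*((-5 + 6*18) - 1*(-⅔)) + 157 = 160*((-5 + 108) + ⅔) + 157 = 160*(103 + ⅔) + 157 = 160*(311/3) + 157 = 49760/3 + 157 = 50231/3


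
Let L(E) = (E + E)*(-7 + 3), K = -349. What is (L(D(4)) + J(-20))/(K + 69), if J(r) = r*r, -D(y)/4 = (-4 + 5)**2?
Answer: -54/35 ≈ -1.5429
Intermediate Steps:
D(y) = -4 (D(y) = -4*(-4 + 5)**2 = -4*1**2 = -4*1 = -4)
J(r) = r**2
L(E) = -8*E (L(E) = (2*E)*(-4) = -8*E)
(L(D(4)) + J(-20))/(K + 69) = (-8*(-4) + (-20)**2)/(-349 + 69) = (32 + 400)/(-280) = 432*(-1/280) = -54/35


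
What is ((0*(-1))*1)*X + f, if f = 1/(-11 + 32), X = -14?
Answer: 1/21 ≈ 0.047619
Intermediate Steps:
f = 1/21 ≈ 0.047619
((0*(-1))*1)*X + f = ((0*(-1))*1)*(-14) + 1/21 = (0*1)*(-14) + 1/21 = 0*(-14) + 1/21 = 0 + 1/21 = 1/21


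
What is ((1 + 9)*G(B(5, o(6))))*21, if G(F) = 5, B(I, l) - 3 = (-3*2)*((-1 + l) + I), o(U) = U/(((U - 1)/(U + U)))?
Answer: 1050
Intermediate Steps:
o(U) = 2*U²/(-1 + U) (o(U) = U/(((-1 + U)/((2*U)))) = U/(((-1 + U)*(1/(2*U)))) = U/(((-1 + U)/(2*U))) = U*(2*U/(-1 + U)) = 2*U²/(-1 + U))
B(I, l) = 9 - 6*I - 6*l (B(I, l) = 3 + (-3*2)*((-1 + l) + I) = 3 - 6*(-1 + I + l) = 3 + (6 - 6*I - 6*l) = 9 - 6*I - 6*l)
((1 + 9)*G(B(5, o(6))))*21 = ((1 + 9)*5)*21 = (10*5)*21 = 50*21 = 1050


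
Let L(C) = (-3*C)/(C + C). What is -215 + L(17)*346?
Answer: -734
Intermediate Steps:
L(C) = -3/2 (L(C) = (-3*C)/((2*C)) = (-3*C)*(1/(2*C)) = -3/2)
-215 + L(17)*346 = -215 - 3/2*346 = -215 - 519 = -734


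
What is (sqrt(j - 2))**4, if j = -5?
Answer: 49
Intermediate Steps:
(sqrt(j - 2))**4 = (sqrt(-5 - 2))**4 = (sqrt(-7))**4 = (I*sqrt(7))**4 = 49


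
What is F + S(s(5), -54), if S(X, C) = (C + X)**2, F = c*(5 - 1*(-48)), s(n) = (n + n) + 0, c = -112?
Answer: -4000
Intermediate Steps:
s(n) = 2*n (s(n) = 2*n + 0 = 2*n)
F = -5936 (F = -112*(5 - 1*(-48)) = -112*(5 + 48) = -112*53 = -5936)
F + S(s(5), -54) = -5936 + (-54 + 2*5)**2 = -5936 + (-54 + 10)**2 = -5936 + (-44)**2 = -5936 + 1936 = -4000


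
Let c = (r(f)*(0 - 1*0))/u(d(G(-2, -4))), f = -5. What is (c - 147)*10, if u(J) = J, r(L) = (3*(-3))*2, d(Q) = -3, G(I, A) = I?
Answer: -1470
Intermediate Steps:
r(L) = -18 (r(L) = -9*2 = -18)
c = 0 (c = -18*(0 - 1*0)/(-3) = -18*(0 + 0)*(-⅓) = -18*0*(-⅓) = 0*(-⅓) = 0)
(c - 147)*10 = (0 - 147)*10 = -147*10 = -1470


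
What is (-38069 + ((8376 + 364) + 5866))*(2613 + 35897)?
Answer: -903560130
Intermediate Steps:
(-38069 + ((8376 + 364) + 5866))*(2613 + 35897) = (-38069 + (8740 + 5866))*38510 = (-38069 + 14606)*38510 = -23463*38510 = -903560130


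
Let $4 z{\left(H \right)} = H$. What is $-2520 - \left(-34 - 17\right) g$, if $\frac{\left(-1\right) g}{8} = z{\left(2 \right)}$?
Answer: $-2724$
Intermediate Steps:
$z{\left(H \right)} = \frac{H}{4}$
$g = -4$ ($g = - 8 \cdot \frac{1}{4} \cdot 2 = \left(-8\right) \frac{1}{2} = -4$)
$-2520 - \left(-34 - 17\right) g = -2520 - \left(-34 - 17\right) \left(-4\right) = -2520 - \left(-51\right) \left(-4\right) = -2520 - 204 = -2724$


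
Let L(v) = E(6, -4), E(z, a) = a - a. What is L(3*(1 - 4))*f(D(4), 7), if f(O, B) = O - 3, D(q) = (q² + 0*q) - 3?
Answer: 0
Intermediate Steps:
E(z, a) = 0
D(q) = -3 + q² (D(q) = (q² + 0) - 3 = q² - 3 = -3 + q²)
f(O, B) = -3 + O
L(v) = 0
L(3*(1 - 4))*f(D(4), 7) = 0*(-3 + (-3 + 4²)) = 0*(-3 + (-3 + 16)) = 0*(-3 + 13) = 0*10 = 0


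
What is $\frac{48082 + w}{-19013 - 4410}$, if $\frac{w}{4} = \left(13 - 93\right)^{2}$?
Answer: $- \frac{73682}{23423} \approx -3.1457$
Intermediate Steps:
$w = 25600$ ($w = 4 \left(13 - 93\right)^{2} = 4 \left(-80\right)^{2} = 4 \cdot 6400 = 25600$)
$\frac{48082 + w}{-19013 - 4410} = \frac{48082 + 25600}{-19013 - 4410} = \frac{73682}{-23423} = 73682 \left(- \frac{1}{23423}\right) = - \frac{73682}{23423}$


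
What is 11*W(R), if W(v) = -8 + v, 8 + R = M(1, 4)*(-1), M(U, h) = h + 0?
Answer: -220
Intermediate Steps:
M(U, h) = h
R = -12 (R = -8 + 4*(-1) = -8 - 4 = -12)
11*W(R) = 11*(-8 - 12) = 11*(-20) = -220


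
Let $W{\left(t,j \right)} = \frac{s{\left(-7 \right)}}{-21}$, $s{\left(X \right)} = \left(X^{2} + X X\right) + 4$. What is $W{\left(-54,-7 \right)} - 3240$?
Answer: $- \frac{22714}{7} \approx -3244.9$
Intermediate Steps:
$s{\left(X \right)} = 4 + 2 X^{2}$ ($s{\left(X \right)} = \left(X^{2} + X^{2}\right) + 4 = 2 X^{2} + 4 = 4 + 2 X^{2}$)
$W{\left(t,j \right)} = - \frac{34}{7}$ ($W{\left(t,j \right)} = \frac{4 + 2 \left(-7\right)^{2}}{-21} = \left(4 + 2 \cdot 49\right) \left(- \frac{1}{21}\right) = \left(4 + 98\right) \left(- \frac{1}{21}\right) = 102 \left(- \frac{1}{21}\right) = - \frac{34}{7}$)
$W{\left(-54,-7 \right)} - 3240 = - \frac{34}{7} - 3240 = - \frac{22714}{7}$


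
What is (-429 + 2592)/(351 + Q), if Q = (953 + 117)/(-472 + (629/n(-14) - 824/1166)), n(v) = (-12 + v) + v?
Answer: 24637061001/3973017277 ≈ 6.2011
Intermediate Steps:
n(v) = -12 + 2*v
Q = -24952400/11390227 (Q = (953 + 117)/(-472 + (629/(-12 + 2*(-14)) - 824/1166)) = 1070/(-472 + (629/(-12 - 28) - 824*1/1166)) = 1070/(-472 + (629/(-40) - 412/583)) = 1070/(-472 + (629*(-1/40) - 412/583)) = 1070/(-472 + (-629/40 - 412/583)) = 1070/(-472 - 383187/23320) = 1070/(-11390227/23320) = 1070*(-23320/11390227) = -24952400/11390227 ≈ -2.1907)
(-429 + 2592)/(351 + Q) = (-429 + 2592)/(351 - 24952400/11390227) = 2163/(3973017277/11390227) = 2163*(11390227/3973017277) = 24637061001/3973017277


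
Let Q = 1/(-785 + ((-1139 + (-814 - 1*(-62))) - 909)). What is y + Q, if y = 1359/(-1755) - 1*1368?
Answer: -21263914/15535 ≈ -1368.8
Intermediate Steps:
y = -266911/195 (y = 1359*(-1/1755) - 1368 = -151/195 - 1368 = -266911/195 ≈ -1368.8)
Q = -1/3585 (Q = 1/(-785 + ((-1139 + (-814 + 62)) - 909)) = 1/(-785 + ((-1139 - 752) - 909)) = 1/(-785 + (-1891 - 909)) = 1/(-785 - 2800) = 1/(-3585) = -1/3585 ≈ -0.00027894)
y + Q = -266911/195 - 1/3585 = -21263914/15535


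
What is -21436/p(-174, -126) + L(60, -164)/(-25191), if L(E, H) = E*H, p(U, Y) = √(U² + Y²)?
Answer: 3280/8397 - 5359*√1282/1923 ≈ -99.391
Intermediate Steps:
-21436/p(-174, -126) + L(60, -164)/(-25191) = -21436/√((-174)² + (-126)²) + (60*(-164))/(-25191) = -21436/√(30276 + 15876) - 9840*(-1/25191) = -21436*√1282/7692 + 3280/8397 = -5359*√1282/1923 + 3280/8397 = 3280/8397 - 5359*√1282/1923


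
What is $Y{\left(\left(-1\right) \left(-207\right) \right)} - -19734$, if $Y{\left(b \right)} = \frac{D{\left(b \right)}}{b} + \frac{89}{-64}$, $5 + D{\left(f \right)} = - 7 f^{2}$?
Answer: $\frac{242220937}{13248} \approx 18284.0$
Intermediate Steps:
$D{\left(f \right)} = -5 - 7 f^{2}$
$Y{\left(b \right)} = - \frac{89}{64} + \frac{-5 - 7 b^{2}}{b}$ ($Y{\left(b \right)} = \frac{-5 - 7 b^{2}}{b} + \frac{89}{-64} = \frac{-5 - 7 b^{2}}{b} + 89 \left(- \frac{1}{64}\right) = \frac{-5 - 7 b^{2}}{b} - \frac{89}{64} = - \frac{89}{64} + \frac{-5 - 7 b^{2}}{b}$)
$Y{\left(\left(-1\right) \left(-207\right) \right)} - -19734 = \left(- \frac{89}{64} - 7 \left(\left(-1\right) \left(-207\right)\right) - \frac{5}{\left(-1\right) \left(-207\right)}\right) - -19734 = \left(- \frac{89}{64} - 1449 - \frac{5}{207}\right) + 19734 = - \frac{19215095}{13248} + 19734 = \frac{242220937}{13248}$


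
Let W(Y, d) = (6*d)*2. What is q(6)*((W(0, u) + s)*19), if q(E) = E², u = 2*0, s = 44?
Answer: 30096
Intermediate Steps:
u = 0
W(Y, d) = 12*d
q(6)*((W(0, u) + s)*19) = 6²*((12*0 + 44)*19) = 36*((0 + 44)*19) = 36*(44*19) = 36*836 = 30096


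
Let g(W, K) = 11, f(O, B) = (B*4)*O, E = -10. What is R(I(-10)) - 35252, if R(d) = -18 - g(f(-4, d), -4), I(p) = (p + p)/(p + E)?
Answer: -35281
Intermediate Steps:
f(O, B) = 4*B*O (f(O, B) = (4*B)*O = 4*B*O)
I(p) = 2*p/(-10 + p) (I(p) = (p + p)/(p - 10) = (2*p)/(-10 + p) = 2*p/(-10 + p))
R(d) = -29 (R(d) = -18 - 1*11 = -18 - 11 = -29)
R(I(-10)) - 35252 = -29 - 35252 = -35281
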